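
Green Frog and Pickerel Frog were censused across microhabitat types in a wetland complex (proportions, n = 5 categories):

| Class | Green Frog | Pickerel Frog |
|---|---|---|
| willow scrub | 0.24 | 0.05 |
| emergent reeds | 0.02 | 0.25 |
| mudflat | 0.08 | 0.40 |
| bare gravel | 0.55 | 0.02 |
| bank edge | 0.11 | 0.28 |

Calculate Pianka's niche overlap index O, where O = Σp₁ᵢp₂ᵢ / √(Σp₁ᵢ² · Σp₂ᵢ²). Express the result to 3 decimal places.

0.268

Σ p₁ᵢp₂ᵢ = 0.0120 + 0.0050 + 0.0320 + 0.0110 + 0.0308 = 0.0908
Σp_1ᵢ² = 0.24² + 0.02² + 0.08² + 0.55² + 0.11² = 0.0576 + 0.0004 + 0.0064 + 0.3025 + 0.0121 = 0.3790
Σp_2ᵢ² = 0.05² + 0.25² + 0.40² + 0.02² + 0.28² = 0.0025 + 0.0625 + 0.1600 + 0.0004 + 0.0784 = 0.3038
O = 0.0908 / √(0.3790 × 0.3038) = 0.0908 / 0.339323 = 0.26759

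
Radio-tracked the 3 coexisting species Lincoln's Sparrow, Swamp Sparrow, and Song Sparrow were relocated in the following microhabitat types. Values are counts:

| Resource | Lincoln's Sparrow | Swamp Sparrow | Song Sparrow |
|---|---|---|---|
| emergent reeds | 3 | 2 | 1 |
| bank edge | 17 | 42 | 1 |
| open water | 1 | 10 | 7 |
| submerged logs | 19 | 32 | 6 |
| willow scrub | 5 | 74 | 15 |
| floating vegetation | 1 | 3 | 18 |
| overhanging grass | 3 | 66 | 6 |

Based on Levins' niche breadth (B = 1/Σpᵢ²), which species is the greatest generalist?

Song Sparrow

Proportions for Lincoln's Sparrow (n=49): 3/49=0.0612, 17/49=0.3469, 1/49=0.0204, 19/49=0.3878, 5/49=0.1020, 1/49=0.0204, 3/49=0.0612
Proportions for Swamp Sparrow (n=229): 2/229=0.0087, 42/229=0.1834, 10/229=0.0437, 32/229=0.1397, 74/229=0.3231, 3/229=0.0131, 66/229=0.2882
Proportions for Song Sparrow (n=54): 1/54=0.0185, 1/54=0.0185, 7/54=0.1296, 6/54=0.1111, 15/54=0.2778, 18/54=0.3333, 6/54=0.1111
Σp_Lincᵢ² = 0.0612² + 0.3469² + 0.0204² + 0.3878² + 0.1020² + 0.0204² + 0.0612² = 0.003745 + 0.120340 + 0.000416 + 0.150389 + 0.010404 + 0.000416 + 0.003745 = 0.289455
B_Linc = 1 / 0.289455 = 3.4548
Σp_Swamᵢ² = 0.0087² + 0.1834² + 0.0437² + 0.1397² + 0.3231² + 0.0131² + 0.2882² = 0.000076 + 0.033636 + 0.001910 + 0.019516 + 0.104394 + 0.000172 + 0.083059 = 0.242763
B_Swam = 1 / 0.242763 = 4.1192
Σp_Songᵢ² = 0.0185² + 0.0185² + 0.1296² + 0.1111² + 0.2778² + 0.3333² + 0.1111² = 0.000342 + 0.000342 + 0.016796 + 0.012343 + 0.077173 + 0.111089 + 0.012343 = 0.230428
B_Song = 1 / 0.230428 = 4.3398
Highest B → broadest niche (most generalist): Song Sparrow (B = 4.34).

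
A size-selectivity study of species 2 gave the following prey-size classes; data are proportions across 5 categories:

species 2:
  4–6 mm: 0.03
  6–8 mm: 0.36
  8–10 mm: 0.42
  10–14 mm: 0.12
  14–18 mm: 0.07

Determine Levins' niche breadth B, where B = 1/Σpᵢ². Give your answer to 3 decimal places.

Σpᵢ² = 0.03² + 0.36² + 0.42² + 0.12² + 0.07² = 0.0009 + 0.1296 + 0.1764 + 0.0144 + 0.0049 = 0.3262
B = 1 / 0.3262 = 3.06560

3.066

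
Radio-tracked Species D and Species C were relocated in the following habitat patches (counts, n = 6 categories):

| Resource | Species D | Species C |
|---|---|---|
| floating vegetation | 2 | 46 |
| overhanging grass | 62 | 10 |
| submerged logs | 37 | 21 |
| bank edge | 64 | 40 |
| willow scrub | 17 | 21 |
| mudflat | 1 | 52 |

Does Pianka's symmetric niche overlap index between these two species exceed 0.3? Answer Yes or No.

Yes

Proportions for Species D (n=183): 2/183=0.0109, 62/183=0.3388, 37/183=0.2022, 64/183=0.3497, 17/183=0.0929, 1/183=0.0055
Proportions for Species C (n=190): 46/190=0.2421, 10/190=0.0526, 21/190=0.1105, 40/190=0.2105, 21/190=0.1105, 52/190=0.2737
Σ p₁ᵢp₂ᵢ = 0.002639 + 0.017821 + 0.022343 + 0.073612 + 0.010265 + 0.001505 = 0.128185
Σp_1ᵢ² = 0.0109² + 0.3388² + 0.2022² + 0.3497² + 0.0929² + 0.0055² = 0.000119 + 0.114785 + 0.040885 + 0.122290 + 0.008630 + 0.000030 = 0.286739
Σp_2ᵢ² = 0.2421² + 0.0526² + 0.1105² + 0.2105² + 0.1105² + 0.2737² = 0.058612 + 0.002767 + 0.012210 + 0.044310 + 0.012210 + 0.074912 = 0.205021
O = 0.128185 / √(0.286739 × 0.205021) = 0.128185 / 0.2424614 = 0.5287
O = 0.5287 > 0.3 → Yes.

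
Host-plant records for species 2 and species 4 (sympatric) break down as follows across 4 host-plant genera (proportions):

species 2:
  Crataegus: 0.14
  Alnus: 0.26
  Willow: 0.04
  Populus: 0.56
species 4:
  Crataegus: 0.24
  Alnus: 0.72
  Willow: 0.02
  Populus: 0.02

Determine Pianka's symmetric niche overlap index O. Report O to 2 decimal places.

Σ p₁ᵢp₂ᵢ = 0.0336 + 0.1872 + 0.0008 + 0.0112 = 0.2328
Σp_1ᵢ² = 0.14² + 0.26² + 0.04² + 0.56² = 0.0196 + 0.0676 + 0.0016 + 0.3136 = 0.4024
Σp_2ᵢ² = 0.24² + 0.72² + 0.02² + 0.02² = 0.0576 + 0.5184 + 0.0004 + 0.0004 = 0.5768
O = 0.2328 / √(0.4024 × 0.5768) = 0.2328 / 0.48177 = 0.4832

0.48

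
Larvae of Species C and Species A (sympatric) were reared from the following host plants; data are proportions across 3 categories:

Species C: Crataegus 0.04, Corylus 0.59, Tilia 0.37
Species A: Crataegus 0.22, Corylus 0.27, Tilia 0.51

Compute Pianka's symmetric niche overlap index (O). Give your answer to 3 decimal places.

0.828

Σ p₁ᵢp₂ᵢ = 0.0088 + 0.1593 + 0.1887 = 0.3568
Σp_1ᵢ² = 0.04² + 0.59² + 0.37² = 0.0016 + 0.3481 + 0.1369 = 0.4866
Σp_2ᵢ² = 0.22² + 0.27² + 0.51² = 0.0484 + 0.0729 + 0.2601 = 0.3814
O = 0.3568 / √(0.4866 × 0.3814) = 0.3568 / 0.430801 = 0.82822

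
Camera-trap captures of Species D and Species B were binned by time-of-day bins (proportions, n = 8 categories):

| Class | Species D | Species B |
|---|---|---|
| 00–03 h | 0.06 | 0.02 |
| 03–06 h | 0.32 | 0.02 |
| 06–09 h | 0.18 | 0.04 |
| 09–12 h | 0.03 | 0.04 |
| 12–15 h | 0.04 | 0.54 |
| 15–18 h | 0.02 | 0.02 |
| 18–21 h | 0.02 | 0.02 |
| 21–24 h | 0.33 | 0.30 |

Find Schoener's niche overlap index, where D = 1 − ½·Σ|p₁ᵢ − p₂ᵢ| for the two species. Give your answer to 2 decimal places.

0.49

Σ|p₁ᵢ − p₂ᵢ| = 0.04 + 0.30 + 0.14 + 0.01 + 0.50 + 0.00 + 0.00 + 0.03 = 1.02
D = 1 − ½ × 1.02 = 1 − 0.510 = 0.4900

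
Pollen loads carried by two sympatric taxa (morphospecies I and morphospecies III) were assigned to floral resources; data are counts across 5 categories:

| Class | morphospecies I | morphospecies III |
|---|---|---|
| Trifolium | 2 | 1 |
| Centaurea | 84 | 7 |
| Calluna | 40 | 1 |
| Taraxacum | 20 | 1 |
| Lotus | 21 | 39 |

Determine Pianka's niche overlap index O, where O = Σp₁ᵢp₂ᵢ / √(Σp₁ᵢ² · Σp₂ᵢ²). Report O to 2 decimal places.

Proportions for morphospecies I (n=167): 2/167=0.0120, 84/167=0.5030, 40/167=0.2395, 20/167=0.1198, 21/167=0.1257
Proportions for morphospecies III (n=49): 1/49=0.0204, 7/49=0.1429, 1/49=0.0204, 1/49=0.0204, 39/49=0.7959
Σ p₁ᵢp₂ᵢ = 0.000245 + 0.071879 + 0.004886 + 0.002444 + 0.100045 = 0.179499
Σp_1ᵢ² = 0.0120² + 0.5030² + 0.2395² + 0.1198² + 0.1257² = 0.000144 + 0.253009 + 0.057360 + 0.014352 + 0.015800 = 0.340665
Σp_2ᵢ² = 0.0204² + 0.1429² + 0.0204² + 0.0204² + 0.7959² = 0.000416 + 0.020420 + 0.000416 + 0.000416 + 0.633457 = 0.655125
O = 0.179499 / √(0.340665 × 0.655125) = 0.179499 / 0.4724174 = 0.3800

0.38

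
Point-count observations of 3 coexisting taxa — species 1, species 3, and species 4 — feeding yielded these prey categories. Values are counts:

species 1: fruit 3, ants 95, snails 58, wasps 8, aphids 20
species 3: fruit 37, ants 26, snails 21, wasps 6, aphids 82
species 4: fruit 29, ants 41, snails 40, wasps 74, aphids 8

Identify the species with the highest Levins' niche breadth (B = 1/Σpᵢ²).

species 4

Proportions for species 1 (n=184): 3/184=0.0163, 95/184=0.5163, 58/184=0.3152, 8/184=0.0435, 20/184=0.1087
Proportions for species 3 (n=172): 37/172=0.2151, 26/172=0.1512, 21/172=0.1221, 6/172=0.0349, 82/172=0.4767
Proportions for species 4 (n=192): 29/192=0.1510, 41/192=0.2135, 40/192=0.2083, 74/192=0.3854, 8/192=0.0417
Σp_1ᵢ² = 0.0163² + 0.5163² + 0.3152² + 0.0435² + 0.1087² = 0.000266 + 0.266566 + 0.099351 + 0.001892 + 0.011816 = 0.379891
B_1 = 1 / 0.379891 = 2.6323
Σp_3ᵢ² = 0.2151² + 0.1512² + 0.1221² + 0.0349² + 0.4767² = 0.046268 + 0.022861 + 0.014908 + 0.001218 + 0.227243 = 0.312498
B_3 = 1 / 0.312498 = 3.2000
Σp_4ᵢ² = 0.1510² + 0.2135² + 0.2083² + 0.3854² + 0.0417² = 0.022801 + 0.045582 + 0.043389 + 0.148533 + 0.001739 = 0.262044
B_4 = 1 / 0.262044 = 3.8162
Highest B → broadest niche (most generalist): species 4 (B = 3.82).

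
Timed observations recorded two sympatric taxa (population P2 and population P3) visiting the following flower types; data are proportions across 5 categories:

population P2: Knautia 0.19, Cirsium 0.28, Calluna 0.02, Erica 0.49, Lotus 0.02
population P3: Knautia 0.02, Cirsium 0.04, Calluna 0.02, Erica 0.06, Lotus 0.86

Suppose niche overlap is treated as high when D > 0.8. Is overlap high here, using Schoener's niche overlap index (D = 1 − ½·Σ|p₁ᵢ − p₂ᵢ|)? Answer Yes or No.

Σ|p₁ᵢ − p₂ᵢ| = 0.17 + 0.24 + 0.00 + 0.43 + 0.84 = 1.68
D = 1 − ½ × 1.68 = 1 − 0.840 = 0.1600
D = 0.1600 < 0.8 → No.

No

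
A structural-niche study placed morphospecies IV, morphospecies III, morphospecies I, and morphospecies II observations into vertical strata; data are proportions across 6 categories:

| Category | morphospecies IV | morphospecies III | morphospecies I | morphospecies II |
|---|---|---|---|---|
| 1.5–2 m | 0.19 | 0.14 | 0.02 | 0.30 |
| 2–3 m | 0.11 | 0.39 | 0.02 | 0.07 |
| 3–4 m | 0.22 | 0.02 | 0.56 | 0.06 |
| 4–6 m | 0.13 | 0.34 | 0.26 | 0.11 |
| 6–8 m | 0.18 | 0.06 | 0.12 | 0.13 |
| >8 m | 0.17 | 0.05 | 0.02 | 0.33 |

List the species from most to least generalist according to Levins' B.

Σp_IVᵢ² = 0.19² + 0.11² + 0.22² + 0.13² + 0.18² + 0.17² = 0.0361 + 0.0121 + 0.0484 + 0.0169 + 0.0324 + 0.0289 = 0.1748
B_IV = 1 / 0.1748 = 5.7208
Σp_IIIᵢ² = 0.14² + 0.39² + 0.02² + 0.34² + 0.06² + 0.05² = 0.0196 + 0.1521 + 0.0004 + 0.1156 + 0.0036 + 0.0025 = 0.2938
B_III = 1 / 0.2938 = 3.4037
Σp_Iᵢ² = 0.02² + 0.02² + 0.56² + 0.26² + 0.12² + 0.02² = 0.0004 + 0.0004 + 0.3136 + 0.0676 + 0.0144 + 0.0004 = 0.3968
B_I = 1 / 0.3968 = 2.5202
Σp_IIᵢ² = 0.30² + 0.07² + 0.06² + 0.11² + 0.13² + 0.33² = 0.0900 + 0.0049 + 0.0036 + 0.0121 + 0.0169 + 0.1089 = 0.2364
B_II = 1 / 0.2364 = 4.2301
Ranking by B (broadest → narrowest): morphospecies IV (5.72) > morphospecies II (4.23) > morphospecies III (3.40) > morphospecies I (2.52)

morphospecies IV > morphospecies II > morphospecies III > morphospecies I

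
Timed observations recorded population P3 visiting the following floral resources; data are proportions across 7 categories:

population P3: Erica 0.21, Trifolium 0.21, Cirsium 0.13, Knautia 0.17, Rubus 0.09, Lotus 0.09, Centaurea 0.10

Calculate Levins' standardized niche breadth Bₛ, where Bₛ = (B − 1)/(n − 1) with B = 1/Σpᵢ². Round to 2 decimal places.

Σpᵢ² = 0.21² + 0.21² + 0.13² + 0.17² + 0.09² + 0.09² + 0.10² = 0.0441 + 0.0441 + 0.0169 + 0.0289 + 0.0081 + 0.0081 + 0.0100 = 0.1602
B = 1 / 0.1602 = 6.2422
Bₛ = (B − 1)/(n − 1) = (6.2422 − 1)/(7 − 1) = 5.2422/6 = 0.8737

0.87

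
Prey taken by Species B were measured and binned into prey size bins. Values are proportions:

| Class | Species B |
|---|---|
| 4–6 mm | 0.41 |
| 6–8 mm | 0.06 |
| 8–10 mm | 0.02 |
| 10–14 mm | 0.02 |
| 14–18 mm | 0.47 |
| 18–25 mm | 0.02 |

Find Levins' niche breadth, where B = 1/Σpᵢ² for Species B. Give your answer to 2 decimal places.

Σpᵢ² = 0.41² + 0.06² + 0.02² + 0.02² + 0.47² + 0.02² = 0.1681 + 0.0036 + 0.0004 + 0.0004 + 0.2209 + 0.0004 = 0.3938
B = 1 / 0.3938 = 2.5394

2.54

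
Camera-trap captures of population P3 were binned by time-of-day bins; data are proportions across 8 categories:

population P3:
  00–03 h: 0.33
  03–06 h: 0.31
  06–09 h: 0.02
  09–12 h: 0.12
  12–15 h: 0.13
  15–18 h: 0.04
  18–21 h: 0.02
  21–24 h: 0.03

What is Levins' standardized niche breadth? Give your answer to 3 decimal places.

Σpᵢ² = 0.33² + 0.31² + 0.02² + 0.12² + 0.13² + 0.04² + 0.02² + 0.03² = 0.1089 + 0.0961 + 0.0004 + 0.0144 + 0.0169 + 0.0016 + 0.0004 + 0.0009 = 0.2396
B = 1 / 0.2396 = 4.17362
Bₛ = (B − 1)/(n − 1) = (4.17362 − 1)/(8 − 1) = 3.17362/7 = 0.45337

0.453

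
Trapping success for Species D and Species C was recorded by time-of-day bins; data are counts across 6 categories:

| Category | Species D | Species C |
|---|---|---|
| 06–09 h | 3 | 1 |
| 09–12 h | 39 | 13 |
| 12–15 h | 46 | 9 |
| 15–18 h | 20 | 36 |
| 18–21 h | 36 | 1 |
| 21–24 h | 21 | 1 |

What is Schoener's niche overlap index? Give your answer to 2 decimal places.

0.53

Proportions for Species D (n=165): 3/165=0.0182, 39/165=0.2364, 46/165=0.2788, 20/165=0.1212, 36/165=0.2182, 21/165=0.1273
Proportions for Species C (n=61): 1/61=0.0164, 13/61=0.2131, 9/61=0.1475, 36/61=0.5902, 1/61=0.0164, 1/61=0.0164
Σ|p₁ᵢ − p₂ᵢ| = 0.0018 + 0.0233 + 0.1313 + 0.4690 + 0.2018 + 0.1109 = 0.9381
D = 1 − ½ × 0.9381 = 1 − 0.46905 = 0.53095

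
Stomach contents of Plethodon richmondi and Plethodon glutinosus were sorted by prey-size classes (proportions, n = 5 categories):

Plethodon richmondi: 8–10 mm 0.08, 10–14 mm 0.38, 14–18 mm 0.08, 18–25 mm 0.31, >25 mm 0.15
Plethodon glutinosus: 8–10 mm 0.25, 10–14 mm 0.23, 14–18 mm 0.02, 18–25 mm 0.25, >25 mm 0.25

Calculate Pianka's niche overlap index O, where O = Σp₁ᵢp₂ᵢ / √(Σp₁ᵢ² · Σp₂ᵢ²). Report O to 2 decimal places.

Σ p₁ᵢp₂ᵢ = 0.0200 + 0.0874 + 0.0016 + 0.0775 + 0.0375 = 0.2240
Σp_1ᵢ² = 0.08² + 0.38² + 0.08² + 0.31² + 0.15² = 0.0064 + 0.1444 + 0.0064 + 0.0961 + 0.0225 = 0.2758
Σp_2ᵢ² = 0.25² + 0.23² + 0.02² + 0.25² + 0.25² = 0.0625 + 0.0529 + 0.0004 + 0.0625 + 0.0625 = 0.2408
O = 0.2240 / √(0.2758 × 0.2408) = 0.2240 / 0.25771 = 0.8692

0.87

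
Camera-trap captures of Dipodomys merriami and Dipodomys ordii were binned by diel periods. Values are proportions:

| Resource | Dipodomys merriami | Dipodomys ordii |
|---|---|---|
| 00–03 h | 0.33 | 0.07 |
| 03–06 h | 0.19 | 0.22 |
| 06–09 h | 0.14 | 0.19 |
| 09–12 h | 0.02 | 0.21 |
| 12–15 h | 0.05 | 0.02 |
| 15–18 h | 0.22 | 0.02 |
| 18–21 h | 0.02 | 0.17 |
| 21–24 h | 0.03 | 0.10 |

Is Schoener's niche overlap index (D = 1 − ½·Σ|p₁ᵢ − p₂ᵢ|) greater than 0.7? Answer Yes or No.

Σ|p₁ᵢ − p₂ᵢ| = 0.26 + 0.03 + 0.05 + 0.19 + 0.03 + 0.20 + 0.15 + 0.07 = 0.98
D = 1 − ½ × 0.98 = 1 − 0.490 = 0.5100
D = 0.5100 < 0.7 → No.

No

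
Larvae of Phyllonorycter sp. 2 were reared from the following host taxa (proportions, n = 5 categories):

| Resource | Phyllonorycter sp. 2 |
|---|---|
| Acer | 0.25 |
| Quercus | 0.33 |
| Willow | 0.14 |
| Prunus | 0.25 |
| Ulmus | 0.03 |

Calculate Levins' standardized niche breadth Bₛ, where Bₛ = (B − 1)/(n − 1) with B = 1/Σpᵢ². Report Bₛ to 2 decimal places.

0.73

Σpᵢ² = 0.25² + 0.33² + 0.14² + 0.25² + 0.03² = 0.0625 + 0.1089 + 0.0196 + 0.0625 + 0.0009 = 0.2544
B = 1 / 0.2544 = 3.9308
Bₛ = (B − 1)/(n − 1) = (3.9308 − 1)/(5 − 1) = 2.9308/4 = 0.7327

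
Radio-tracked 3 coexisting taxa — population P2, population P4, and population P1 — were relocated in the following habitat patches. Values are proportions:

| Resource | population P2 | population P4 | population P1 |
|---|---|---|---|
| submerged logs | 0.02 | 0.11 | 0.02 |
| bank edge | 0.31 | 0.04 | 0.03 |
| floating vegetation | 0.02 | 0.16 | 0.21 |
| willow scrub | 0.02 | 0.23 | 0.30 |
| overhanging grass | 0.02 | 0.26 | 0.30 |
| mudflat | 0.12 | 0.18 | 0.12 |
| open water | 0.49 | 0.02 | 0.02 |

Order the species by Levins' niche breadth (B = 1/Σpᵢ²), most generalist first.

Σp_P2ᵢ² = 0.02² + 0.31² + 0.02² + 0.02² + 0.02² + 0.12² + 0.49² = 0.0004 + 0.0961 + 0.0004 + 0.0004 + 0.0004 + 0.0144 + 0.2401 = 0.3522
B_P2 = 1 / 0.3522 = 2.8393
Σp_P4ᵢ² = 0.11² + 0.04² + 0.16² + 0.23² + 0.26² + 0.18² + 0.02² = 0.0121 + 0.0016 + 0.0256 + 0.0529 + 0.0676 + 0.0324 + 0.0004 = 0.1926
B_P4 = 1 / 0.1926 = 5.1921
Σp_P1ᵢ² = 0.02² + 0.03² + 0.21² + 0.30² + 0.30² + 0.12² + 0.02² = 0.0004 + 0.0009 + 0.0441 + 0.0900 + 0.0900 + 0.0144 + 0.0004 = 0.2402
B_P1 = 1 / 0.2402 = 4.1632
Ranking by B (broadest → narrowest): population P4 (5.19) > population P1 (4.16) > population P2 (2.84)

population P4 > population P1 > population P2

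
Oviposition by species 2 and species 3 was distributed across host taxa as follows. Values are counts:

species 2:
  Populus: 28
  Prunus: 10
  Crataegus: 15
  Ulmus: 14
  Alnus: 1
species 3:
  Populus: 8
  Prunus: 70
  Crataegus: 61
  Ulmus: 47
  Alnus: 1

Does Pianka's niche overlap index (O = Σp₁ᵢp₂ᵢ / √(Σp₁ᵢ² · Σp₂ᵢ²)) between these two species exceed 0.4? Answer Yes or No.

Yes

Proportions for species 2 (n=68): 28/68=0.4118, 10/68=0.1471, 15/68=0.2206, 14/68=0.2059, 1/68=0.0147
Proportions for species 3 (n=187): 8/187=0.0428, 70/187=0.3743, 61/187=0.3262, 47/187=0.2513, 1/187=0.0053
Σ p₁ᵢp₂ᵢ = 0.017625 + 0.055060 + 0.071960 + 0.051743 + 0.000078 = 0.196466
Σp_1ᵢ² = 0.4118² + 0.1471² + 0.2206² + 0.2059² + 0.0147² = 0.169579 + 0.021638 + 0.048664 + 0.042395 + 0.000216 = 0.282492
Σp_2ᵢ² = 0.0428² + 0.3743² + 0.3262² + 0.2513² + 0.0053² = 0.001832 + 0.140100 + 0.106406 + 0.063152 + 0.000028 = 0.311518
O = 0.196466 / √(0.282492 × 0.311518) = 0.196466 / 0.2966502 = 0.6623
O = 0.6623 > 0.4 → Yes.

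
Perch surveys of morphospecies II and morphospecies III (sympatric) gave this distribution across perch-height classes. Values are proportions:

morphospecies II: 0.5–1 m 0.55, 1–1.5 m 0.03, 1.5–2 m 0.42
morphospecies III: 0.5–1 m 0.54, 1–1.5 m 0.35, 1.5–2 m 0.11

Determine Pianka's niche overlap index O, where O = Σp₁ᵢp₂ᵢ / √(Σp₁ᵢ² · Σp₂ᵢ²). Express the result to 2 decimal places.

Σ p₁ᵢp₂ᵢ = 0.2970 + 0.0105 + 0.0462 = 0.3537
Σp_1ᵢ² = 0.55² + 0.03² + 0.42² = 0.3025 + 0.0009 + 0.1764 = 0.4798
Σp_2ᵢ² = 0.54² + 0.35² + 0.11² = 0.2916 + 0.1225 + 0.0121 = 0.4262
O = 0.3537 / √(0.4798 × 0.4262) = 0.3537 / 0.45221 = 0.7822

0.78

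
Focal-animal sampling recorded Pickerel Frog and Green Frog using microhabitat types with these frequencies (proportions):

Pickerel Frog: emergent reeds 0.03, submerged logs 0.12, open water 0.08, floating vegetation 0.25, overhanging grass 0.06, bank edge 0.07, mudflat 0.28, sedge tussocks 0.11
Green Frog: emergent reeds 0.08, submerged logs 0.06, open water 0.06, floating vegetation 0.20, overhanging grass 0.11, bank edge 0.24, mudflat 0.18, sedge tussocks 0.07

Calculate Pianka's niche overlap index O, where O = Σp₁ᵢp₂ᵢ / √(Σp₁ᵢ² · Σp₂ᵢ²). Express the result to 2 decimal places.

Σ p₁ᵢp₂ᵢ = 0.0024 + 0.0072 + 0.0048 + 0.0500 + 0.0066 + 0.0168 + 0.0504 + 0.0077 = 0.1459
Σp_1ᵢ² = 0.03² + 0.12² + 0.08² + 0.25² + 0.06² + 0.07² + 0.28² + 0.11² = 0.0009 + 0.0144 + 0.0064 + 0.0625 + 0.0036 + 0.0049 + 0.0784 + 0.0121 = 0.1832
Σp_2ᵢ² = 0.08² + 0.06² + 0.06² + 0.20² + 0.11² + 0.24² + 0.18² + 0.07² = 0.0064 + 0.0036 + 0.0036 + 0.0400 + 0.0121 + 0.0576 + 0.0324 + 0.0049 = 0.1606
O = 0.1459 / √(0.1832 × 0.1606) = 0.1459 / 0.17153 = 0.8506

0.85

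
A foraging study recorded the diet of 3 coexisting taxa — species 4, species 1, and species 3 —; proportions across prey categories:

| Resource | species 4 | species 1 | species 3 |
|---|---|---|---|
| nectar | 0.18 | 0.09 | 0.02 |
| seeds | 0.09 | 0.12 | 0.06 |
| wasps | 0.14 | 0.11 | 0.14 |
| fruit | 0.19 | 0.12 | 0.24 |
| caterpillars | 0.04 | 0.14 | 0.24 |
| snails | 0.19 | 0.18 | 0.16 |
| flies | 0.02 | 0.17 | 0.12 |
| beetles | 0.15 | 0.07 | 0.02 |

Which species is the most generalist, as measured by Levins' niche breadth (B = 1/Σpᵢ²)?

Σp_4ᵢ² = 0.18² + 0.09² + 0.14² + 0.19² + 0.04² + 0.19² + 0.02² + 0.15² = 0.0324 + 0.0081 + 0.0196 + 0.0361 + 0.0016 + 0.0361 + 0.0004 + 0.0225 = 0.1568
B_4 = 1 / 0.1568 = 6.3776
Σp_1ᵢ² = 0.09² + 0.12² + 0.11² + 0.12² + 0.14² + 0.18² + 0.17² + 0.07² = 0.0081 + 0.0144 + 0.0121 + 0.0144 + 0.0196 + 0.0324 + 0.0289 + 0.0049 = 0.1348
B_1 = 1 / 0.1348 = 7.4184
Σp_3ᵢ² = 0.02² + 0.06² + 0.14² + 0.24² + 0.24² + 0.16² + 0.12² + 0.02² = 0.0004 + 0.0036 + 0.0196 + 0.0576 + 0.0576 + 0.0256 + 0.0144 + 0.0004 = 0.1792
B_3 = 1 / 0.1792 = 5.5804
Highest B → broadest niche (most generalist): species 1 (B = 7.42).

species 1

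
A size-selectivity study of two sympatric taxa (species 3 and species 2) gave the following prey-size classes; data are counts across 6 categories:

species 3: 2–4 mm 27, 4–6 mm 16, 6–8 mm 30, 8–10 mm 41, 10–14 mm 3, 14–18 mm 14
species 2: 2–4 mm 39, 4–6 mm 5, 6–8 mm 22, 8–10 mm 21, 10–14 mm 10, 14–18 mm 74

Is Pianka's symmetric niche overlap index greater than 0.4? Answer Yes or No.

Yes

Proportions for species 3 (n=131): 27/131=0.2061, 16/131=0.1221, 30/131=0.2290, 41/131=0.3130, 3/131=0.0229, 14/131=0.1069
Proportions for species 2 (n=171): 39/171=0.2281, 5/171=0.0292, 22/171=0.1287, 21/171=0.1228, 10/171=0.0585, 74/171=0.4327
Σ p₁ᵢp₂ᵢ = 0.047011 + 0.003565 + 0.029472 + 0.038436 + 0.001340 + 0.046256 = 0.166080
Σp_1ᵢ² = 0.2061² + 0.1221² + 0.2290² + 0.3130² + 0.0229² + 0.1069² = 0.042477 + 0.014908 + 0.052441 + 0.097969 + 0.000524 + 0.011428 = 0.219747
Σp_2ᵢ² = 0.2281² + 0.0292² + 0.1287² + 0.1228² + 0.0585² + 0.4327² = 0.052030 + 0.000853 + 0.016564 + 0.015080 + 0.003422 + 0.187229 = 0.275178
O = 0.166080 / √(0.219747 × 0.275178) = 0.166080 / 0.2459056 = 0.6754
O = 0.6754 > 0.4 → Yes.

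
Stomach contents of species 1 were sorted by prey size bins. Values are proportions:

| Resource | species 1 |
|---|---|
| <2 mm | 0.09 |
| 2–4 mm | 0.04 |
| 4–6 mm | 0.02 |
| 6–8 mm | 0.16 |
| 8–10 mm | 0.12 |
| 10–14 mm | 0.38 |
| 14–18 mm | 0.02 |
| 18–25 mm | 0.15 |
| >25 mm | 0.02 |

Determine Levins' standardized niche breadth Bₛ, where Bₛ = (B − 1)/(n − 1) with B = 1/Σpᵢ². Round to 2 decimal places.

0.45

Σpᵢ² = 0.09² + 0.04² + 0.02² + 0.16² + 0.12² + 0.38² + 0.02² + 0.15² + 0.02² = 0.0081 + 0.0016 + 0.0004 + 0.0256 + 0.0144 + 0.1444 + 0.0004 + 0.0225 + 0.0004 = 0.2178
B = 1 / 0.2178 = 4.5914
Bₛ = (B − 1)/(n − 1) = (4.5914 − 1)/(9 − 1) = 3.5914/8 = 0.4489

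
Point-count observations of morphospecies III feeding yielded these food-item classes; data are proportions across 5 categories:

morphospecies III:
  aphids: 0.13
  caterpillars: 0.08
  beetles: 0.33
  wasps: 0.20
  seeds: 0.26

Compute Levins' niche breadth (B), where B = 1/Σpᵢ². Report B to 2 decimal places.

4.17

Σpᵢ² = 0.13² + 0.08² + 0.33² + 0.20² + 0.26² = 0.0169 + 0.0064 + 0.1089 + 0.0400 + 0.0676 = 0.2398
B = 1 / 0.2398 = 4.1701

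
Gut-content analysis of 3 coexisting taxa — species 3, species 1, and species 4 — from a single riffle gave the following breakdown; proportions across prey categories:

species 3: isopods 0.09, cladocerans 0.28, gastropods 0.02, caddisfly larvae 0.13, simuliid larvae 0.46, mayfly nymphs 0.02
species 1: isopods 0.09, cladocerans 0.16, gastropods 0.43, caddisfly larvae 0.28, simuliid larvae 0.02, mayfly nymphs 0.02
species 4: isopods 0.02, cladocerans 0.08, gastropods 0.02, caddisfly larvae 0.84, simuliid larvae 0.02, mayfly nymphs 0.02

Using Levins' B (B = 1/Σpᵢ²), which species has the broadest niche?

species 1

Σp_3ᵢ² = 0.09² + 0.28² + 0.02² + 0.13² + 0.46² + 0.02² = 0.0081 + 0.0784 + 0.0004 + 0.0169 + 0.2116 + 0.0004 = 0.3158
B_3 = 1 / 0.3158 = 3.1666
Σp_1ᵢ² = 0.09² + 0.16² + 0.43² + 0.28² + 0.02² + 0.02² = 0.0081 + 0.0256 + 0.1849 + 0.0784 + 0.0004 + 0.0004 = 0.2978
B_1 = 1 / 0.2978 = 3.3580
Σp_4ᵢ² = 0.02² + 0.08² + 0.02² + 0.84² + 0.02² + 0.02² = 0.0004 + 0.0064 + 0.0004 + 0.7056 + 0.0004 + 0.0004 = 0.7136
B_4 = 1 / 0.7136 = 1.4013
Highest B → broadest niche (most generalist): species 1 (B = 3.36).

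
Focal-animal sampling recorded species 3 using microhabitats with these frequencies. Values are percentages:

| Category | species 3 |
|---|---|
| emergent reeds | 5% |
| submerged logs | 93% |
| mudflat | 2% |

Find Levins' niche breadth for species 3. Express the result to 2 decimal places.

Convert percentages to proportions (divide by 100).
Σpᵢ² = 0.05² + 0.93² + 0.02² = 0.0025 + 0.8649 + 0.0004 = 0.8678
B = 1 / 0.8678 = 1.1523

1.15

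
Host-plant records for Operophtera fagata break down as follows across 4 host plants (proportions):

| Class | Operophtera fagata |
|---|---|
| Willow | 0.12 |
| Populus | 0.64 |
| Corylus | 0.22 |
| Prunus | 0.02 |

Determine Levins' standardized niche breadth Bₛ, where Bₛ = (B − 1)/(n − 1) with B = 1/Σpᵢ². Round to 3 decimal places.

Σpᵢ² = 0.12² + 0.64² + 0.22² + 0.02² = 0.0144 + 0.4096 + 0.0484 + 0.0004 = 0.4728
B = 1 / 0.4728 = 2.11506
Bₛ = (B − 1)/(n − 1) = (2.11506 − 1)/(4 − 1) = 1.11506/3 = 0.37169

0.372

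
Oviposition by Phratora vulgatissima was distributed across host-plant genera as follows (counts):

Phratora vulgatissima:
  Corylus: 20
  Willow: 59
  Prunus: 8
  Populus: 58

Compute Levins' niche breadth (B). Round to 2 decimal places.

Proportions for Phratora vulgatissima (n=145): 20/145=0.1379, 59/145=0.4069, 8/145=0.0552, 58/145=0.4000
Σpᵢ² = 0.1379² + 0.4069² + 0.0552² + 0.4000² = 0.019016 + 0.165568 + 0.003047 + 0.160000 = 0.347631
B = 1 / 0.347631 = 2.8766

2.88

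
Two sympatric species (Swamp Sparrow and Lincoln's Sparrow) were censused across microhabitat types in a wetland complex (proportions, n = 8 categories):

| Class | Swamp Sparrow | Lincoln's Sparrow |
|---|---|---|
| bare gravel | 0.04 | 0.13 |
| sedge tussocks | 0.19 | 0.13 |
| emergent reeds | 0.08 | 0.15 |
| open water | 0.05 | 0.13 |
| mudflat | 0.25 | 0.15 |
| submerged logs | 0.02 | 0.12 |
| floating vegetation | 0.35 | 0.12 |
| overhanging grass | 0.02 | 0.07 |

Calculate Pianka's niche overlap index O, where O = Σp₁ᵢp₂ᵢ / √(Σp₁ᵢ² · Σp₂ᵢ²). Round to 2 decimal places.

Σ p₁ᵢp₂ᵢ = 0.0052 + 0.0247 + 0.0120 + 0.0065 + 0.0375 + 0.0024 + 0.0420 + 0.0014 = 0.1317
Σp_1ᵢ² = 0.04² + 0.19² + 0.08² + 0.05² + 0.25² + 0.02² + 0.35² + 0.02² = 0.0016 + 0.0361 + 0.0064 + 0.0025 + 0.0625 + 0.0004 + 0.1225 + 0.0004 = 0.2324
Σp_2ᵢ² = 0.13² + 0.13² + 0.15² + 0.13² + 0.15² + 0.12² + 0.12² + 0.07² = 0.0169 + 0.0169 + 0.0225 + 0.0169 + 0.0225 + 0.0144 + 0.0144 + 0.0049 = 0.1294
O = 0.1317 / √(0.2324 × 0.1294) = 0.1317 / 0.17341 = 0.7595

0.76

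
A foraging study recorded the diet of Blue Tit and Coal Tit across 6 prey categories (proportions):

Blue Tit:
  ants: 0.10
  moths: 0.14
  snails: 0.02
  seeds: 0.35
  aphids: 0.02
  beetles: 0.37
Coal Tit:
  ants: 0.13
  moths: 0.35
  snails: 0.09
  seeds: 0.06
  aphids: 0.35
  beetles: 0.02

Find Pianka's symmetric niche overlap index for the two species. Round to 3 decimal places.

Σ p₁ᵢp₂ᵢ = 0.0130 + 0.0490 + 0.0018 + 0.0210 + 0.0070 + 0.0074 = 0.0992
Σp_1ᵢ² = 0.10² + 0.14² + 0.02² + 0.35² + 0.02² + 0.37² = 0.0100 + 0.0196 + 0.0004 + 0.1225 + 0.0004 + 0.1369 = 0.2898
Σp_2ᵢ² = 0.13² + 0.35² + 0.09² + 0.06² + 0.35² + 0.02² = 0.0169 + 0.1225 + 0.0081 + 0.0036 + 0.1225 + 0.0004 = 0.2740
O = 0.0992 / √(0.2898 × 0.2740) = 0.0992 / 0.281789 = 0.35204

0.352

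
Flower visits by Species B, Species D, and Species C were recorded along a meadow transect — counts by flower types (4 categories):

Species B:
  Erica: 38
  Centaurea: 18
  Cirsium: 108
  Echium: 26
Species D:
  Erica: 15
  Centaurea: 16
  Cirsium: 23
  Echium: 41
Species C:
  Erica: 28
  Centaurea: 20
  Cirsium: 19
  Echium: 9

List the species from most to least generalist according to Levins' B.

Species C > Species D > Species B

Proportions for Species B (n=190): 38/190=0.2000, 18/190=0.0947, 108/190=0.5684, 26/190=0.1368
Proportions for Species D (n=95): 15/95=0.1579, 16/95=0.1684, 23/95=0.2421, 41/95=0.4316
Proportions for Species C (n=76): 28/76=0.3684, 20/76=0.2632, 19/76=0.2500, 9/76=0.1184
Σp_Bᵢ² = 0.2000² + 0.0947² + 0.5684² + 0.1368² = 0.040000 + 0.008968 + 0.323079 + 0.018714 = 0.390761
B_B = 1 / 0.390761 = 2.5591
Σp_Dᵢ² = 0.1579² + 0.1684² + 0.2421² + 0.4316² = 0.024932 + 0.028359 + 0.058612 + 0.186279 = 0.298182
B_D = 1 / 0.298182 = 3.3537
Σp_Cᵢ² = 0.3684² + 0.2632² + 0.2500² + 0.1184² = 0.135719 + 0.069274 + 0.062500 + 0.014019 = 0.281512
B_C = 1 / 0.281512 = 3.5522
Ranking by B (broadest → narrowest): Species C (3.55) > Species D (3.35) > Species B (2.56)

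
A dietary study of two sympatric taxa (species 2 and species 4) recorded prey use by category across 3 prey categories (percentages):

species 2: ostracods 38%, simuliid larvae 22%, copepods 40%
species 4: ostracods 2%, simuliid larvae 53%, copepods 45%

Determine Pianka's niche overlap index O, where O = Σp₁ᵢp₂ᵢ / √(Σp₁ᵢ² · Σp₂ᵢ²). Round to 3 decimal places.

0.736

Convert percentages to proportions (divide by 100).
Σ p₁ᵢp₂ᵢ = 0.0076 + 0.1166 + 0.1800 = 0.3042
Σp_1ᵢ² = 0.38² + 0.22² + 0.40² = 0.1444 + 0.0484 + 0.1600 = 0.3528
Σp_2ᵢ² = 0.02² + 0.53² + 0.45² = 0.0004 + 0.2809 + 0.2025 = 0.4838
O = 0.3042 / √(0.3528 × 0.4838) = 0.3042 / 0.413140 = 0.73631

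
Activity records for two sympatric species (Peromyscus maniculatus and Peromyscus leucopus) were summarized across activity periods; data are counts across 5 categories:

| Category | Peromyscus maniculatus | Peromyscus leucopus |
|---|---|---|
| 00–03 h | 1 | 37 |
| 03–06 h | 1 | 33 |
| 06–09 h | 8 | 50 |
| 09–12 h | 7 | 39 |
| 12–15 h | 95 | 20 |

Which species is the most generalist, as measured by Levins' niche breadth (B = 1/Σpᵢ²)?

Peromyscus leucopus

Proportions for Peromyscus maniculatus (n=112): 1/112=0.0089, 1/112=0.0089, 8/112=0.0714, 7/112=0.0625, 95/112=0.8482
Proportions for Peromyscus leucopus (n=179): 37/179=0.2067, 33/179=0.1844, 50/179=0.2793, 39/179=0.2179, 20/179=0.1117
Σp_maniᵢ² = 0.0089² + 0.0089² + 0.0714² + 0.0625² + 0.8482² = 0.000079 + 0.000079 + 0.005098 + 0.003906 + 0.719443 = 0.728605
B_mani = 1 / 0.728605 = 1.3725
Σp_leucᵢ² = 0.2067² + 0.1844² + 0.2793² + 0.2179² + 0.1117² = 0.042725 + 0.034003 + 0.078008 + 0.047480 + 0.012477 = 0.214693
B_leuc = 1 / 0.214693 = 4.6578
Highest B → broadest niche (most generalist): Peromyscus leucopus (B = 4.66).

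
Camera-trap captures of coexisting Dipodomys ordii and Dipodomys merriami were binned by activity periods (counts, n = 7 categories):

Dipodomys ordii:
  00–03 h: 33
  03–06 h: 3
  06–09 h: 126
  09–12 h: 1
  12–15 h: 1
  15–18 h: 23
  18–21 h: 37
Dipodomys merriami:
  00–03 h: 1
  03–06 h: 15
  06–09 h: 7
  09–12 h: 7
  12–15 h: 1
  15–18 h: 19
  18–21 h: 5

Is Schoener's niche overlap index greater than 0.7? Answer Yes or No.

Proportions for Dipodomys ordii (n=224): 33/224=0.1473, 3/224=0.0134, 126/224=0.5625, 1/224=0.0045, 1/224=0.0045, 23/224=0.1027, 37/224=0.1652
Proportions for Dipodomys merriami (n=55): 1/55=0.0182, 15/55=0.2727, 7/55=0.1273, 7/55=0.1273, 1/55=0.0182, 19/55=0.3455, 5/55=0.0909
Σ|p₁ᵢ − p₂ᵢ| = 0.1291 + 0.2593 + 0.4352 + 0.1228 + 0.0137 + 0.2428 + 0.0743 = 1.2772
D = 1 − ½ × 1.2772 = 1 − 0.63860 = 0.36140
D = 0.36140 < 0.7 → No.

No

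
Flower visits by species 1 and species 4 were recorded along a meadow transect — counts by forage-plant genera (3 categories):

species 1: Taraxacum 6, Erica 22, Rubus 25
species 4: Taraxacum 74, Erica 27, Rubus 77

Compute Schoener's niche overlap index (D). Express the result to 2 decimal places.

Proportions for species 1 (n=53): 6/53=0.1132, 22/53=0.4151, 25/53=0.4717
Proportions for species 4 (n=178): 74/178=0.4157, 27/178=0.1517, 77/178=0.4326
Σ|p₁ᵢ − p₂ᵢ| = 0.3025 + 0.2634 + 0.0391 = 0.6050
D = 1 − ½ × 0.6050 = 1 − 0.30250 = 0.69750

0.70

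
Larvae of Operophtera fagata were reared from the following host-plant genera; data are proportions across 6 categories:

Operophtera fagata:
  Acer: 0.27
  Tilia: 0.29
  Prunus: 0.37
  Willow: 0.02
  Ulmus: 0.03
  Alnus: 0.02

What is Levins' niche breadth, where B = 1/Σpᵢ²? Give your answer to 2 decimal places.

3.38

Σpᵢ² = 0.27² + 0.29² + 0.37² + 0.02² + 0.03² + 0.02² = 0.0729 + 0.0841 + 0.1369 + 0.0004 + 0.0009 + 0.0004 = 0.2956
B = 1 / 0.2956 = 3.3829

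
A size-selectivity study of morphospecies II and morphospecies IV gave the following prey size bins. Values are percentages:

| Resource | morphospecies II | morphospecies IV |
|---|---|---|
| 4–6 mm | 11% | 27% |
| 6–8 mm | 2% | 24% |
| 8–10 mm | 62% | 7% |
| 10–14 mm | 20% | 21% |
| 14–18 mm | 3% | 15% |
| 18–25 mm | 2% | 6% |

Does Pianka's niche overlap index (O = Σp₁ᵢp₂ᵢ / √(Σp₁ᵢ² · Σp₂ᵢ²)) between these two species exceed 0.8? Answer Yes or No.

Convert percentages to proportions (divide by 100).
Σ p₁ᵢp₂ᵢ = 0.0297 + 0.0048 + 0.0434 + 0.0420 + 0.0045 + 0.0012 = 0.1256
Σp_1ᵢ² = 0.11² + 0.02² + 0.62² + 0.20² + 0.03² + 0.02² = 0.0121 + 0.0004 + 0.3844 + 0.0400 + 0.0009 + 0.0004 = 0.4382
Σp_2ᵢ² = 0.27² + 0.24² + 0.07² + 0.21² + 0.15² + 0.06² = 0.0729 + 0.0576 + 0.0049 + 0.0441 + 0.0225 + 0.0036 = 0.2056
O = 0.1256 / √(0.4382 × 0.2056) = 0.1256 / 0.30016 = 0.4184
O = 0.4184 < 0.8 → No.

No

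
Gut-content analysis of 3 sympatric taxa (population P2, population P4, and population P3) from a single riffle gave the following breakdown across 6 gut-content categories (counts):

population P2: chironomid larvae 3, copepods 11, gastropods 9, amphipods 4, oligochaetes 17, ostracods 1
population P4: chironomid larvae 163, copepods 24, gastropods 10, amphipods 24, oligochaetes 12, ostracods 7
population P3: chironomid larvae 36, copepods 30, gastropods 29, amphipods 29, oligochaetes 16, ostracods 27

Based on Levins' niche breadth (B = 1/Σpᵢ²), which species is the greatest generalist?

population P3

Proportions for population P2 (n=45): 3/45=0.0667, 11/45=0.2444, 9/45=0.2000, 4/45=0.0889, 17/45=0.3778, 1/45=0.0222
Proportions for population P4 (n=240): 163/240=0.6792, 24/240=0.1000, 10/240=0.0417, 24/240=0.1000, 12/240=0.0500, 7/240=0.0292
Proportions for population P3 (n=167): 36/167=0.2156, 30/167=0.1796, 29/167=0.1737, 29/167=0.1737, 16/167=0.0958, 27/167=0.1617
Σp_P2ᵢ² = 0.0667² + 0.2444² + 0.2000² + 0.0889² + 0.3778² + 0.0222² = 0.004449 + 0.059731 + 0.040000 + 0.007903 + 0.142733 + 0.000493 = 0.255309
B_P2 = 1 / 0.255309 = 3.9168
Σp_P4ᵢ² = 0.6792² + 0.1000² + 0.0417² + 0.1000² + 0.0500² + 0.0292² = 0.461313 + 0.010000 + 0.001739 + 0.010000 + 0.002500 + 0.000853 = 0.486405
B_P4 = 1 / 0.486405 = 2.0559
Σp_P3ᵢ² = 0.2156² + 0.1796² + 0.1737² + 0.1737² + 0.0958² + 0.1617² = 0.046483 + 0.032256 + 0.030172 + 0.030172 + 0.009178 + 0.026147 = 0.174408
B_P3 = 1 / 0.174408 = 5.7337
Highest B → broadest niche (most generalist): population P3 (B = 5.73).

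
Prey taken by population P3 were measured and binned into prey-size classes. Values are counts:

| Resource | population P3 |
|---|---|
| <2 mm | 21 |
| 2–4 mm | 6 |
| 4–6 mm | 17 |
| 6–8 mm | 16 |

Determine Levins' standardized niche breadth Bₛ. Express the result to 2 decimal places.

0.84

Proportions for population P3 (n=60): 21/60=0.3500, 6/60=0.1000, 17/60=0.2833, 16/60=0.2667
Σpᵢ² = 0.3500² + 0.1000² + 0.2833² + 0.2667² = 0.122500 + 0.010000 + 0.080259 + 0.071129 = 0.283888
B = 1 / 0.283888 = 3.5225
Bₛ = (B − 1)/(n − 1) = (3.5225 − 1)/(4 − 1) = 2.5225/3 = 0.8408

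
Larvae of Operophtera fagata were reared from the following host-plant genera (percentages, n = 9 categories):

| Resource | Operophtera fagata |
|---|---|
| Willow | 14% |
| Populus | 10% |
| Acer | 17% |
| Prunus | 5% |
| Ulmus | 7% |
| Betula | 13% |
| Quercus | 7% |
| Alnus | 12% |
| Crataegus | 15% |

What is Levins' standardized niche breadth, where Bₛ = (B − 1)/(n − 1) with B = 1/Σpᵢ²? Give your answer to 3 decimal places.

0.878

Convert percentages to proportions (divide by 100).
Σpᵢ² = 0.14² + 0.10² + 0.17² + 0.05² + 0.07² + 0.13² + 0.07² + 0.12² + 0.15² = 0.0196 + 0.0100 + 0.0289 + 0.0025 + 0.0049 + 0.0169 + 0.0049 + 0.0144 + 0.0225 = 0.1246
B = 1 / 0.1246 = 8.02568
Bₛ = (B − 1)/(n − 1) = (8.02568 − 1)/(9 − 1) = 7.02568/8 = 0.87821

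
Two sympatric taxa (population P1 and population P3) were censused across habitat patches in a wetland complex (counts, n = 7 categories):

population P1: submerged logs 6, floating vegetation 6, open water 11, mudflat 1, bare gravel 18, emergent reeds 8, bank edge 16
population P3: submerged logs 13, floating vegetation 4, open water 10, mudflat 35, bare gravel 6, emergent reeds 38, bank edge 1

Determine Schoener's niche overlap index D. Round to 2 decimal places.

Proportions for population P1 (n=66): 6/66=0.0909, 6/66=0.0909, 11/66=0.1667, 1/66=0.0152, 18/66=0.2727, 8/66=0.1212, 16/66=0.2424
Proportions for population P3 (n=107): 13/107=0.1215, 4/107=0.0374, 10/107=0.0935, 35/107=0.3271, 6/107=0.0561, 38/107=0.3551, 1/107=0.0093
Σ|p₁ᵢ − p₂ᵢ| = 0.0306 + 0.0535 + 0.0732 + 0.3119 + 0.2166 + 0.2339 + 0.2331 = 1.1528
D = 1 − ½ × 1.1528 = 1 − 0.57640 = 0.42360

0.42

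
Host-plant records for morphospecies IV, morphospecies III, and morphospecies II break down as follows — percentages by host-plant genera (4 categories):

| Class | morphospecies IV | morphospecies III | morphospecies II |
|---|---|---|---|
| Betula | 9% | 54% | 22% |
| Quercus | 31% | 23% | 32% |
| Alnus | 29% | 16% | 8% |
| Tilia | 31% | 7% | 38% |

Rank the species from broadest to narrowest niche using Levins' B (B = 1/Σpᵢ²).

Convert percentages to proportions (divide by 100).
Σp_IVᵢ² = 0.09² + 0.31² + 0.29² + 0.31² = 0.0081 + 0.0961 + 0.0841 + 0.0961 = 0.2844
B_IV = 1 / 0.2844 = 3.5162
Σp_IIIᵢ² = 0.54² + 0.23² + 0.16² + 0.07² = 0.2916 + 0.0529 + 0.0256 + 0.0049 = 0.3750
B_III = 1 / 0.3750 = 2.6667
Σp_IIᵢ² = 0.22² + 0.32² + 0.08² + 0.38² = 0.0484 + 0.1024 + 0.0064 + 0.1444 = 0.3016
B_II = 1 / 0.3016 = 3.3156
Ranking by B (broadest → narrowest): morphospecies IV (3.52) > morphospecies II (3.32) > morphospecies III (2.67)

morphospecies IV > morphospecies II > morphospecies III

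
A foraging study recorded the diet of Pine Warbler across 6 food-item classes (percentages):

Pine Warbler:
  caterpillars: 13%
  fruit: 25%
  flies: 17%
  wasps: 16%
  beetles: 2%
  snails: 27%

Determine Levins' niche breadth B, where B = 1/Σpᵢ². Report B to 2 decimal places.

4.83

Convert percentages to proportions (divide by 100).
Σpᵢ² = 0.13² + 0.25² + 0.17² + 0.16² + 0.02² + 0.27² = 0.0169 + 0.0625 + 0.0289 + 0.0256 + 0.0004 + 0.0729 = 0.2072
B = 1 / 0.2072 = 4.8263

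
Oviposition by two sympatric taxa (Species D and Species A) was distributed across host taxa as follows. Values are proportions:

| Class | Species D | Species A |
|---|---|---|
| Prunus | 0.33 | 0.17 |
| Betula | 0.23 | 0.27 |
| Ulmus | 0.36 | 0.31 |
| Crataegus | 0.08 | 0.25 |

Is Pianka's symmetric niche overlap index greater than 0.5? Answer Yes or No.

Yes

Σ p₁ᵢp₂ᵢ = 0.0561 + 0.0621 + 0.1116 + 0.0200 = 0.2498
Σp_1ᵢ² = 0.33² + 0.23² + 0.36² + 0.08² = 0.1089 + 0.0529 + 0.1296 + 0.0064 = 0.2978
Σp_2ᵢ² = 0.17² + 0.27² + 0.31² + 0.25² = 0.0289 + 0.0729 + 0.0961 + 0.0625 = 0.2604
O = 0.2498 / √(0.2978 × 0.2604) = 0.2498 / 0.27847 = 0.8970
O = 0.8970 > 0.5 → Yes.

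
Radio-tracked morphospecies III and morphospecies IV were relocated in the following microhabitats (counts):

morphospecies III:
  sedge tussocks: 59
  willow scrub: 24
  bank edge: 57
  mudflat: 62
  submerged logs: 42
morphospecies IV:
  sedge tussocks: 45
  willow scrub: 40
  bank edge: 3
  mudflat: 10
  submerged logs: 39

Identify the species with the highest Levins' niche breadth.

Proportions for morphospecies III (n=244): 59/244=0.2418, 24/244=0.0984, 57/244=0.2336, 62/244=0.2541, 42/244=0.1721
Proportions for morphospecies IV (n=137): 45/137=0.3285, 40/137=0.2920, 3/137=0.0219, 10/137=0.0730, 39/137=0.2847
Σp_IIIᵢ² = 0.2418² + 0.0984² + 0.2336² + 0.2541² + 0.1721² = 0.058467 + 0.009683 + 0.054569 + 0.064567 + 0.029618 = 0.216904
B_III = 1 / 0.216904 = 4.6103
Σp_IVᵢ² = 0.3285² + 0.2920² + 0.0219² + 0.0730² + 0.2847² = 0.107912 + 0.085264 + 0.000480 + 0.005329 + 0.081054 = 0.280039
B_IV = 1 / 0.280039 = 3.5709
Highest B → broadest niche (most generalist): morphospecies III (B = 4.61).

morphospecies III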